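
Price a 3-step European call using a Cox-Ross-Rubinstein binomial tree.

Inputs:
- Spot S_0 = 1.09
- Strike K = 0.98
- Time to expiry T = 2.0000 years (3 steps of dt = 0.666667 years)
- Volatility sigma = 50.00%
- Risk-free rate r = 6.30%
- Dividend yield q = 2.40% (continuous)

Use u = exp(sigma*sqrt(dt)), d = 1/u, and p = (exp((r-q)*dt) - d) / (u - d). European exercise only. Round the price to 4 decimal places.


Answer: Price = V(0,0) = 0.3765

Derivation:
dt = T/N = 0.666667
u = exp(sigma*sqrt(dt)) = 1.504181; d = 1/u = 0.664814
p = (exp((r-q)*dt) - d) / (u - d) = 0.430714
Discount per step: exp(-r*dt) = 0.958870
Stock lattice S(k, i) with i counting down-moves:
  k=0: S(0,0) = 1.0900
  k=1: S(1,0) = 1.6396; S(1,1) = 0.7246
  k=2: S(2,0) = 2.4662; S(2,1) = 1.0900; S(2,2) = 0.4818
  k=3: S(3,0) = 3.7096; S(3,1) = 1.6396; S(3,2) = 0.7246; S(3,3) = 0.3203
Terminal payoffs V(N, i) = max(S_T - K, 0):
  V(3,0) = 2.729594; V(3,1) = 0.659557; V(3,2) = 0.000000; V(3,3) = 0.000000
Backward induction: V(k, i) = exp(-r*dt) * [p * V(k+1, i) + (1-p) * V(k+1, i+1)].
  V(2,0) = exp(-r*dt) * [p*2.729594 + (1-p)*0.659557] = 1.487352
  V(2,1) = exp(-r*dt) * [p*0.659557 + (1-p)*0.000000] = 0.272396
  V(2,2) = exp(-r*dt) * [p*0.000000 + (1-p)*0.000000] = 0.000000
  V(1,0) = exp(-r*dt) * [p*1.487352 + (1-p)*0.272396] = 0.762968
  V(1,1) = exp(-r*dt) * [p*0.272396 + (1-p)*0.000000] = 0.112499
  V(0,0) = exp(-r*dt) * [p*0.762968 + (1-p)*0.112499] = 0.376515


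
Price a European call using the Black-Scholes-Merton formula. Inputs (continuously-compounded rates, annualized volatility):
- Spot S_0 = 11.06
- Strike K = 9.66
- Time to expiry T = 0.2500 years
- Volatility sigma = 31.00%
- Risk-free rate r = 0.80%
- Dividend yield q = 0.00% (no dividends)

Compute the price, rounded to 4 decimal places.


d1 = (ln(S/K) + (r - q + 0.5*sigma^2) * T) / (sigma * sqrt(T)) = 0.96357321
d2 = d1 - sigma * sqrt(T) = 0.80857321
exp(-rT) = 0.99800200; exp(-qT) = 1.00000000
C = S_0 * exp(-qT) * N(d1) - K * exp(-rT) * N(d2)
N(d1) = 0.83237003; N(d2) = 0.79061966
C = 11.0600 * 1.00000000 * 0.83237003 - 9.6600 * 0.99800200 * 0.79061966 = 1.5839

Answer: Price = 1.5839


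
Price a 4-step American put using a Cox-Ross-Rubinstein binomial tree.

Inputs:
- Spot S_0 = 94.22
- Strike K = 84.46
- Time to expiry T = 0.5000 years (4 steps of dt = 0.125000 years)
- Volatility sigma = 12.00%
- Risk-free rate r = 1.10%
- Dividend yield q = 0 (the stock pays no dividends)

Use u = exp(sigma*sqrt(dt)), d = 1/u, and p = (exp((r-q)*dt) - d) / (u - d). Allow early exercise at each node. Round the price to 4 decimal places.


dt = T/N = 0.125000
u = exp(sigma*sqrt(dt)) = 1.043339; d = 1/u = 0.958461
p = (exp((r-q)*dt) - d) / (u - d) = 0.505606
Discount per step: exp(-r*dt) = 0.998626
Stock lattice S(k, i) with i counting down-moves:
  k=0: S(0,0) = 94.2200
  k=1: S(1,0) = 98.3034; S(1,1) = 90.3062
  k=2: S(2,0) = 102.5638; S(2,1) = 94.2200; S(2,2) = 86.5550
  k=3: S(3,0) = 107.0089; S(3,1) = 98.3034; S(3,2) = 90.3062; S(3,3) = 82.9596
  k=4: S(4,0) = 111.6466; S(4,1) = 102.5638; S(4,2) = 94.2200; S(4,3) = 86.5550; S(4,4) = 79.5135
Terminal payoffs V(N, i) = max(K - S_T, 0):
  V(4,0) = 0.000000; V(4,1) = 0.000000; V(4,2) = 0.000000; V(4,3) = 0.000000; V(4,4) = 4.946498
Backward induction: V(k, i) = exp(-r*dt) * [p * V(k+1, i) + (1-p) * V(k+1, i+1)]; then take max(V_cont, immediate exercise) for American.
  V(3,0) = exp(-r*dt) * [p*0.000000 + (1-p)*0.000000] = 0.000000; exercise = 0.000000; V(3,0) = max -> 0.000000
  V(3,1) = exp(-r*dt) * [p*0.000000 + (1-p)*0.000000] = 0.000000; exercise = 0.000000; V(3,1) = max -> 0.000000
  V(3,2) = exp(-r*dt) * [p*0.000000 + (1-p)*0.000000] = 0.000000; exercise = 0.000000; V(3,2) = max -> 0.000000
  V(3,3) = exp(-r*dt) * [p*0.000000 + (1-p)*4.946498] = 2.442160; exercise = 1.500441; V(3,3) = max -> 2.442160
  V(2,0) = exp(-r*dt) * [p*0.000000 + (1-p)*0.000000] = 0.000000; exercise = 0.000000; V(2,0) = max -> 0.000000
  V(2,1) = exp(-r*dt) * [p*0.000000 + (1-p)*0.000000] = 0.000000; exercise = 0.000000; V(2,1) = max -> 0.000000
  V(2,2) = exp(-r*dt) * [p*0.000000 + (1-p)*2.442160] = 1.205730; exercise = 0.000000; V(2,2) = max -> 1.205730
  V(1,0) = exp(-r*dt) * [p*0.000000 + (1-p)*0.000000] = 0.000000; exercise = 0.000000; V(1,0) = max -> 0.000000
  V(1,1) = exp(-r*dt) * [p*0.000000 + (1-p)*1.205730] = 0.595287; exercise = 0.000000; V(1,1) = max -> 0.595287
  V(0,0) = exp(-r*dt) * [p*0.000000 + (1-p)*0.595287] = 0.293902; exercise = 0.000000; V(0,0) = max -> 0.293902

Answer: Price = V(0,0) = 0.2939


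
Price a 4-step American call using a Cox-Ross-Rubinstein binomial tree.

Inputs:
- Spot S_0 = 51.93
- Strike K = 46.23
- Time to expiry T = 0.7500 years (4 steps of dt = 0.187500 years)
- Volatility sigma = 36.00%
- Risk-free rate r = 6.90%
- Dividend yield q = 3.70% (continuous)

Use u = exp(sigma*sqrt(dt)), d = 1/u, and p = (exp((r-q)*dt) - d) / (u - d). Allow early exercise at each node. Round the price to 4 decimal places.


Answer: Price = V(0,0) = 9.9860

Derivation:
dt = T/N = 0.187500
u = exp(sigma*sqrt(dt)) = 1.168691; d = 1/u = 0.855658
p = (exp((r-q)*dt) - d) / (u - d) = 0.480332
Discount per step: exp(-r*dt) = 0.987146
Stock lattice S(k, i) with i counting down-moves:
  k=0: S(0,0) = 51.9300
  k=1: S(1,0) = 60.6901; S(1,1) = 44.4343
  k=2: S(2,0) = 70.9280; S(2,1) = 51.9300; S(2,2) = 38.0206
  k=3: S(3,0) = 82.8930; S(3,1) = 60.6901; S(3,2) = 44.4343; S(3,3) = 32.5326
  k=4: S(4,0) = 96.8763; S(4,1) = 70.9280; S(4,2) = 51.9300; S(4,3) = 38.0206; S(4,4) = 27.8368
Terminal payoffs V(N, i) = max(S_T - K, 0):
  V(4,0) = 50.646304; V(4,1) = 24.698037; V(4,2) = 5.700000; V(4,3) = 0.000000; V(4,4) = 0.000000
Backward induction: V(k, i) = exp(-r*dt) * [p * V(k+1, i) + (1-p) * V(k+1, i+1)]; then take max(V_cont, immediate exercise) for American.
  V(3,0) = exp(-r*dt) * [p*50.646304 + (1-p)*24.698037] = 36.684148; exercise = 36.662980; V(3,0) = max -> 36.684148
  V(3,1) = exp(-r*dt) * [p*24.698037 + (1-p)*5.700000] = 14.634807; exercise = 14.460139; V(3,1) = max -> 14.634807
  V(3,2) = exp(-r*dt) * [p*5.700000 + (1-p)*0.000000] = 2.702702; exercise = 0.000000; V(3,2) = max -> 2.702702
  V(3,3) = exp(-r*dt) * [p*0.000000 + (1-p)*0.000000] = 0.000000; exercise = 0.000000; V(3,3) = max -> 0.000000
  V(2,0) = exp(-r*dt) * [p*36.684148 + (1-p)*14.634807] = 24.901565; exercise = 24.698037; V(2,0) = max -> 24.901565
  V(2,1) = exp(-r*dt) * [p*14.634807 + (1-p)*2.702702] = 8.325666; exercise = 5.700000; V(2,1) = max -> 8.325666
  V(2,2) = exp(-r*dt) * [p*2.702702 + (1-p)*0.000000] = 1.281508; exercise = 0.000000; V(2,2) = max -> 1.281508
  V(1,0) = exp(-r*dt) * [p*24.901565 + (1-p)*8.325666] = 16.078245; exercise = 14.460139; V(1,0) = max -> 16.078245
  V(1,1) = exp(-r*dt) * [p*8.325666 + (1-p)*1.281508] = 4.605081; exercise = 0.000000; V(1,1) = max -> 4.605081
  V(0,0) = exp(-r*dt) * [p*16.078245 + (1-p)*4.605081] = 9.985981; exercise = 5.700000; V(0,0) = max -> 9.985981


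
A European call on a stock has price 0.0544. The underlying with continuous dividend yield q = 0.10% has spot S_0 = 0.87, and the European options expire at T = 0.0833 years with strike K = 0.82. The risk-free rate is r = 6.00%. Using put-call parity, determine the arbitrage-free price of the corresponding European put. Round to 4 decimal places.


Put-call parity: C - P = S_0 * exp(-qT) - K * exp(-rT).
S_0 * exp(-qT) = 0.8700 * 0.99991670 = 0.86992753
K * exp(-rT) = 0.8200 * 0.99501447 = 0.81591186
P = C - S*exp(-qT) + K*exp(-rT)
P = 0.0544 - 0.86992753 + 0.81591186 = 0.0004

Answer: Put price = 0.0004


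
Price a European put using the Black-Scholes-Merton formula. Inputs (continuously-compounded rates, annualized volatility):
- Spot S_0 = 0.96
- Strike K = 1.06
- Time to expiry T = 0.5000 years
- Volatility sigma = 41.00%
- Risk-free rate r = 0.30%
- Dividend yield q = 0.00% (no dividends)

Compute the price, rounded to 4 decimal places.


Answer: Price = 0.1720

Derivation:
d1 = (ln(S/K) + (r - q + 0.5*sigma^2) * T) / (sigma * sqrt(T)) = -0.19166354
d2 = d1 - sigma * sqrt(T) = -0.48157732
exp(-rT) = 0.99850112; exp(-qT) = 1.00000000
P = K * exp(-rT) * N(-d2) - S_0 * exp(-qT) * N(-d1)
N(-d1) = 0.57599712; N(-d2) = 0.68494688
P = 1.0600 * 0.99850112 * 0.68494688 - 0.9600 * 1.00000000 * 0.57599712 = 0.1720


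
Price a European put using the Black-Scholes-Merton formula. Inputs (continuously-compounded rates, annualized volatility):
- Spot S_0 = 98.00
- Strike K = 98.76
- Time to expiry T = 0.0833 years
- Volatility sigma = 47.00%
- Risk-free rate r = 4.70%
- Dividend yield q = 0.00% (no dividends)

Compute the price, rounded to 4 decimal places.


d1 = (ln(S/K) + (r - q + 0.5*sigma^2) * T) / (sigma * sqrt(T)) = 0.03973750
d2 = d1 - sigma * sqrt(T) = -0.09591267
exp(-rT) = 0.99609255; exp(-qT) = 1.00000000
P = K * exp(-rT) * N(-d2) - S_0 * exp(-qT) * N(-d1)
N(-d1) = 0.48415120; N(-d2) = 0.53820504
P = 98.7600 * 0.99609255 * 0.53820504 - 98.0000 * 1.00000000 * 0.48415120 = 5.4986

Answer: Price = 5.4986


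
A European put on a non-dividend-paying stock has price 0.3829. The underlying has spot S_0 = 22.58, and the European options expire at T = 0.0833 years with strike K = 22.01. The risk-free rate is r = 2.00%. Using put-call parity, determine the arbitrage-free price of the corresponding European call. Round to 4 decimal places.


Put-call parity: C - P = S_0 * exp(-qT) - K * exp(-rT).
S_0 * exp(-qT) = 22.5800 * 1.00000000 = 22.58000000
K * exp(-rT) = 22.0100 * 0.99833539 = 21.97336187
C = P + S*exp(-qT) - K*exp(-rT)
C = 0.3829 + 22.58000000 - 21.97336187 = 0.9895

Answer: Call price = 0.9895


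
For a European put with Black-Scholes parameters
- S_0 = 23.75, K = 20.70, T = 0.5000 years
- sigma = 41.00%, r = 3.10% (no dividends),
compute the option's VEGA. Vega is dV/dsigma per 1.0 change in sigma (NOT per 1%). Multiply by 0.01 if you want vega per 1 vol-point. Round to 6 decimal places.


d1 = 0.6725235000; d2 = 0.3826097197
phi(d1) = 0.3181976774; exp(-qT) = 1.0000000000; exp(-rT) = 0.9846195068
Vega = S * exp(-qT) * phi(d1) * sqrt(T) = 23.7500 * 1.0000000000 * 0.3181976774 * 0.7071067812 = 5.343744

Answer: Vega = 5.343744


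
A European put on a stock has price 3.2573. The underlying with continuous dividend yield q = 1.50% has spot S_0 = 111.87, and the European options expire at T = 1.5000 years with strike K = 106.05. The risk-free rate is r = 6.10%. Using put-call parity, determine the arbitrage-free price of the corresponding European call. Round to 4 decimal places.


Answer: Call price = 15.8612

Derivation:
Put-call parity: C - P = S_0 * exp(-qT) - K * exp(-rT).
S_0 * exp(-qT) = 111.8700 * 0.97775124 = 109.38103090
K * exp(-rT) = 106.0500 * 0.91256132 = 96.77712758
C = P + S*exp(-qT) - K*exp(-rT)
C = 3.2573 + 109.38103090 - 96.77712758 = 15.8612


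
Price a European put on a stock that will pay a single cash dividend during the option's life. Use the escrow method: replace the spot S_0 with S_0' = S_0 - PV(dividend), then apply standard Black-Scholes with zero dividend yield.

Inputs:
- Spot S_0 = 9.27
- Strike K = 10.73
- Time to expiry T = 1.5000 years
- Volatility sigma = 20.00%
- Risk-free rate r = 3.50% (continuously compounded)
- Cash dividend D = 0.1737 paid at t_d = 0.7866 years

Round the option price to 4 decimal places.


PV(D) = D * exp(-r * t_d) = 0.1737 * 0.97284452 = 0.16898309
S_0' = S_0 - PV(D) = 9.2700 - 0.16898309 = 9.10101691
d1 = (ln(S_0'/K) + (r + sigma^2/2)*T) / (sigma*sqrt(T)) = -0.33540619
d2 = d1 - sigma*sqrt(T) = -0.58035516
exp(-rT) = 0.94885432
N(-d1) = 0.63134065; N(-d2) = 0.71916243
P = K * exp(-rT) * N(-d2) - S_0' * N(-d1) = 10.7300 * 0.94885432 * 0.71916243 - 9.10101691 * 0.63134065 = 1.5761

Answer: Price = 1.5761


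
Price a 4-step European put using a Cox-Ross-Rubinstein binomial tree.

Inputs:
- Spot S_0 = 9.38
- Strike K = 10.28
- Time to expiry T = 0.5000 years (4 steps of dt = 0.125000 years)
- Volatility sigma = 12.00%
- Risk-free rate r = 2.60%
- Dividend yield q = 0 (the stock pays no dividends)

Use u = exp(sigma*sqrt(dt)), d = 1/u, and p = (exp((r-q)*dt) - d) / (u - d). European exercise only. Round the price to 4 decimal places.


Answer: Price = V(0,0) = 0.8312

Derivation:
dt = T/N = 0.125000
u = exp(sigma*sqrt(dt)) = 1.043339; d = 1/u = 0.958461
p = (exp((r-q)*dt) - d) / (u - d) = 0.527747
Discount per step: exp(-r*dt) = 0.996755
Stock lattice S(k, i) with i counting down-moves:
  k=0: S(0,0) = 9.3800
  k=1: S(1,0) = 9.7865; S(1,1) = 8.9904
  k=2: S(2,0) = 10.2107; S(2,1) = 9.3800; S(2,2) = 8.6169
  k=3: S(3,0) = 10.6532; S(3,1) = 9.7865; S(3,2) = 8.9904; S(3,3) = 8.2590
  k=4: S(4,0) = 11.1149; S(4,1) = 10.2107; S(4,2) = 9.3800; S(4,3) = 8.6169; S(4,4) = 7.9159
Terminal payoffs V(N, i) = max(K - S_T, 0):
  V(4,0) = 0.000000; V(4,1) = 0.069337; V(4,2) = 0.900000; V(4,3) = 1.663087; V(4,4) = 2.364094
Backward induction: V(k, i) = exp(-r*dt) * [p * V(k+1, i) + (1-p) * V(k+1, i+1)].
  V(3,0) = exp(-r*dt) * [p*0.000000 + (1-p)*0.069337] = 0.032638
  V(3,1) = exp(-r*dt) * [p*0.069337 + (1-p)*0.900000] = 0.460122
  V(3,2) = exp(-r*dt) * [p*0.900000 + (1-p)*1.663087] = 1.256280
  V(3,3) = exp(-r*dt) * [p*1.663087 + (1-p)*2.364094] = 1.987669
  V(2,0) = exp(-r*dt) * [p*0.032638 + (1-p)*0.460122] = 0.233758
  V(2,1) = exp(-r*dt) * [p*0.460122 + (1-p)*1.256280] = 0.833397
  V(2,2) = exp(-r*dt) * [p*1.256280 + (1-p)*1.987669] = 1.596483
  V(1,0) = exp(-r*dt) * [p*0.233758 + (1-p)*0.833397] = 0.515261
  V(1,1) = exp(-r*dt) * [p*0.833397 + (1-p)*1.596483] = 1.189893
  V(0,0) = exp(-r*dt) * [p*0.515261 + (1-p)*1.189893] = 0.831152


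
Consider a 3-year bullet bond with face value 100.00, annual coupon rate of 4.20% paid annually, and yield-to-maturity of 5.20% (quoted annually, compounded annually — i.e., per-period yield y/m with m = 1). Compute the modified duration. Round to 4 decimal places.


Answer: Modified duration = 2.7366

Derivation:
Coupon per period c = face * coupon_rate / m = 4.200000
Periods per year m = 1; per-period yield y/m = 0.052000
Number of cashflows N = 3
Cashflows (t years, CF_t, discount factor 1/(1+y/m)^(m*t), PV):
  t = 1.0000: CF_t = 4.200000, DF = 0.950570, PV = 3.992395
  t = 2.0000: CF_t = 4.200000, DF = 0.903584, PV = 3.795053
  t = 3.0000: CF_t = 104.200000, DF = 0.858920, PV = 89.499477
Price P = sum_t PV_t = 97.286926
First compute Macaulay numerator sum_t t * PV_t:
  t * PV_t at t = 1.0000: 3.992395
  t * PV_t at t = 2.0000: 7.590105
  t * PV_t at t = 3.0000: 268.498432
Macaulay duration D = 280.080933 / 97.286926 = 2.878916
Modified duration = D / (1 + y/m) = 2.878916 / (1 + 0.052000) = 2.736613


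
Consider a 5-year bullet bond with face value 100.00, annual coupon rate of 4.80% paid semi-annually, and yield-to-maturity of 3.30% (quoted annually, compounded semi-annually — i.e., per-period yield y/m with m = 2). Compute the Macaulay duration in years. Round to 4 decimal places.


Answer: Macaulay duration = 4.5238 years

Derivation:
Coupon per period c = face * coupon_rate / m = 2.400000
Periods per year m = 2; per-period yield y/m = 0.016500
Number of cashflows N = 10
Cashflows (t years, CF_t, discount factor 1/(1+y/m)^(m*t), PV):
  t = 0.5000: CF_t = 2.400000, DF = 0.983768, PV = 2.361043
  t = 1.0000: CF_t = 2.400000, DF = 0.967799, PV = 2.322718
  t = 1.5000: CF_t = 2.400000, DF = 0.952090, PV = 2.285015
  t = 2.0000: CF_t = 2.400000, DF = 0.936635, PV = 2.247924
  t = 2.5000: CF_t = 2.400000, DF = 0.921432, PV = 2.211436
  t = 3.0000: CF_t = 2.400000, DF = 0.906475, PV = 2.175539
  t = 3.5000: CF_t = 2.400000, DF = 0.891761, PV = 2.140226
  t = 4.0000: CF_t = 2.400000, DF = 0.877285, PV = 2.105485
  t = 4.5000: CF_t = 2.400000, DF = 0.863045, PV = 2.071309
  t = 5.0000: CF_t = 102.400000, DF = 0.849036, PV = 86.941299
Price P = sum_t PV_t = 106.861994
Macaulay numerator sum_t t * PV_t:
  t * PV_t at t = 0.5000: 1.180521
  t * PV_t at t = 1.0000: 2.322718
  t * PV_t at t = 1.5000: 3.427523
  t * PV_t at t = 2.0000: 4.495849
  t * PV_t at t = 2.5000: 5.528589
  t * PV_t at t = 3.0000: 6.526618
  t * PV_t at t = 3.5000: 7.490790
  t * PV_t at t = 4.0000: 8.421941
  t * PV_t at t = 4.5000: 9.320888
  t * PV_t at t = 5.0000: 434.706497
Macaulay duration D = (sum_t t * PV_t) / P = 483.421934 / 106.861994 = 4.523797


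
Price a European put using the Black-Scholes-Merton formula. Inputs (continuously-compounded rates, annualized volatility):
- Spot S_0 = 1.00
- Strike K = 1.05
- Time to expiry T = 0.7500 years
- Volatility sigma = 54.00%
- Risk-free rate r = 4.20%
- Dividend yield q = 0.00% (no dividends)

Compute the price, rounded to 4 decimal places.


Answer: Price = 0.1953

Derivation:
d1 = (ln(S/K) + (r - q + 0.5*sigma^2) * T) / (sigma * sqrt(T)) = 0.19685471
d2 = d1 - sigma * sqrt(T) = -0.27079901
exp(-rT) = 0.96899096; exp(-qT) = 1.00000000
P = K * exp(-rT) * N(-d2) - S_0 * exp(-qT) * N(-d1)
N(-d1) = 0.42197062; N(-d2) = 0.60672719
P = 1.0500 * 0.96899096 * 0.60672719 - 1.0000 * 1.00000000 * 0.42197062 = 0.1953


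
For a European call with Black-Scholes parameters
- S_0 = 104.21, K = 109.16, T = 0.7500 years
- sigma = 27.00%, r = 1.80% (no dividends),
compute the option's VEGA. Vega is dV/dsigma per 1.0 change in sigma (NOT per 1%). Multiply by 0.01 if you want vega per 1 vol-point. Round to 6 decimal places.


d1 = -0.0238172033; d2 = -0.2576440623
phi(d1) = 0.3988291446; exp(-qT) = 1.0000000000; exp(-rT) = 0.9865907163
Vega = S * exp(-qT) * phi(d1) * sqrt(T) = 104.2100 * 1.0000000000 * 0.3988291446 * 0.8660254038 = 35.993735

Answer: Vega = 35.993735


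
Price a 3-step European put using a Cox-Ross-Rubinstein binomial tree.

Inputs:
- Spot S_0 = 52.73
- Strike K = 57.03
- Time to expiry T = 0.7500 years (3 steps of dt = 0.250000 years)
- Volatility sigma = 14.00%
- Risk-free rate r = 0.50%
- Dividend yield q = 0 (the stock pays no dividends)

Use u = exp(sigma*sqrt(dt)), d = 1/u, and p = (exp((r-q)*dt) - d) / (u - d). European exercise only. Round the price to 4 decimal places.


Answer: Price = V(0,0) = 5.0350

Derivation:
dt = T/N = 0.250000
u = exp(sigma*sqrt(dt)) = 1.072508; d = 1/u = 0.932394
p = (exp((r-q)*dt) - d) / (u - d) = 0.491434
Discount per step: exp(-r*dt) = 0.998751
Stock lattice S(k, i) with i counting down-moves:
  k=0: S(0,0) = 52.7300
  k=1: S(1,0) = 56.5534; S(1,1) = 49.1651
  k=2: S(2,0) = 60.6539; S(2,1) = 52.7300; S(2,2) = 45.8413
  k=3: S(3,0) = 65.0518; S(3,1) = 56.5534; S(3,2) = 49.1651; S(3,3) = 42.7421
Terminal payoffs V(N, i) = max(K - S_T, 0):
  V(3,0) = 0.000000; V(3,1) = 0.476644; V(3,2) = 7.864874; V(3,3) = 14.287893
Backward induction: V(k, i) = exp(-r*dt) * [p * V(k+1, i) + (1-p) * V(k+1, i+1)].
  V(2,0) = exp(-r*dt) * [p*0.000000 + (1-p)*0.476644] = 0.242102
  V(2,1) = exp(-r*dt) * [p*0.476644 + (1-p)*7.864874] = 4.228757
  V(2,2) = exp(-r*dt) * [p*7.864874 + (1-p)*14.287893] = 11.117497
  V(1,0) = exp(-r*dt) * [p*0.242102 + (1-p)*4.228757] = 2.266744
  V(1,1) = exp(-r*dt) * [p*4.228757 + (1-p)*11.117497] = 7.722477
  V(0,0) = exp(-r*dt) * [p*2.266744 + (1-p)*7.722477] = 5.035046


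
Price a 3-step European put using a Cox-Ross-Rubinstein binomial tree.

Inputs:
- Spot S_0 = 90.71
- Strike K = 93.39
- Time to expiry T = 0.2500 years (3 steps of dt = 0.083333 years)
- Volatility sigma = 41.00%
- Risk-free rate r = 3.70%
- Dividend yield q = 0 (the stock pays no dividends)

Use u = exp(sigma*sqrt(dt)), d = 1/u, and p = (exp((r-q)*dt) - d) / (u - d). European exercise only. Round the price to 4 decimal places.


Answer: Price = V(0,0) = 8.9777

Derivation:
dt = T/N = 0.083333
u = exp(sigma*sqrt(dt)) = 1.125646; d = 1/u = 0.888379
p = (exp((r-q)*dt) - d) / (u - d) = 0.483461
Discount per step: exp(-r*dt) = 0.996921
Stock lattice S(k, i) with i counting down-moves:
  k=0: S(0,0) = 90.7100
  k=1: S(1,0) = 102.1073; S(1,1) = 80.5849
  k=2: S(2,0) = 114.9367; S(2,1) = 90.7100; S(2,2) = 71.5899
  k=3: S(3,0) = 129.3780; S(3,1) = 102.1073; S(3,2) = 80.5849; S(3,3) = 63.5990
Terminal payoffs V(N, i) = max(K - S_T, 0):
  V(3,0) = 0.000000; V(3,1) = 0.000000; V(3,2) = 12.805139; V(3,3) = 29.791035
Backward induction: V(k, i) = exp(-r*dt) * [p * V(k+1, i) + (1-p) * V(k+1, i+1)].
  V(2,0) = exp(-r*dt) * [p*0.000000 + (1-p)*0.000000] = 0.000000
  V(2,1) = exp(-r*dt) * [p*0.000000 + (1-p)*12.805139] = 6.593996
  V(2,2) = exp(-r*dt) * [p*12.805139 + (1-p)*29.791035] = 21.512592
  V(1,0) = exp(-r*dt) * [p*0.000000 + (1-p)*6.593996] = 3.395573
  V(1,1) = exp(-r*dt) * [p*6.593996 + (1-p)*21.512592] = 14.256015
  V(0,0) = exp(-r*dt) * [p*3.395573 + (1-p)*14.256015] = 8.977696


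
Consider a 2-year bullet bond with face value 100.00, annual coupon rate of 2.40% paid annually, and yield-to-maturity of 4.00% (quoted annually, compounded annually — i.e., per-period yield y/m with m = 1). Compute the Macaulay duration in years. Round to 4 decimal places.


Answer: Macaulay duration = 1.9762 years

Derivation:
Coupon per period c = face * coupon_rate / m = 2.400000
Periods per year m = 1; per-period yield y/m = 0.040000
Number of cashflows N = 2
Cashflows (t years, CF_t, discount factor 1/(1+y/m)^(m*t), PV):
  t = 1.0000: CF_t = 2.400000, DF = 0.961538, PV = 2.307692
  t = 2.0000: CF_t = 102.400000, DF = 0.924556, PV = 94.674556
Price P = sum_t PV_t = 96.982249
Macaulay numerator sum_t t * PV_t:
  t * PV_t at t = 1.0000: 2.307692
  t * PV_t at t = 2.0000: 189.349112
Macaulay duration D = (sum_t t * PV_t) / P = 191.656805 / 96.982249 = 1.976205


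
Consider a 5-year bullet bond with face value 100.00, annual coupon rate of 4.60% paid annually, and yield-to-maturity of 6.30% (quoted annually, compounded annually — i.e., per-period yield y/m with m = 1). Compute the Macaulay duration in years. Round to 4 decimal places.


Coupon per period c = face * coupon_rate / m = 4.600000
Periods per year m = 1; per-period yield y/m = 0.063000
Number of cashflows N = 5
Cashflows (t years, CF_t, discount factor 1/(1+y/m)^(m*t), PV):
  t = 1.0000: CF_t = 4.600000, DF = 0.940734, PV = 4.327375
  t = 2.0000: CF_t = 4.600000, DF = 0.884980, PV = 4.070908
  t = 3.0000: CF_t = 4.600000, DF = 0.832531, PV = 3.829641
  t = 4.0000: CF_t = 4.600000, DF = 0.783190, PV = 3.602672
  t = 5.0000: CF_t = 104.600000, DF = 0.736773, PV = 77.066451
Price P = sum_t PV_t = 92.897048
Macaulay numerator sum_t t * PV_t:
  t * PV_t at t = 1.0000: 4.327375
  t * PV_t at t = 2.0000: 8.141816
  t * PV_t at t = 3.0000: 11.488922
  t * PV_t at t = 4.0000: 14.410690
  t * PV_t at t = 5.0000: 385.332257
Macaulay duration D = (sum_t t * PV_t) / P = 423.701061 / 92.897048 = 4.560974

Answer: Macaulay duration = 4.5610 years


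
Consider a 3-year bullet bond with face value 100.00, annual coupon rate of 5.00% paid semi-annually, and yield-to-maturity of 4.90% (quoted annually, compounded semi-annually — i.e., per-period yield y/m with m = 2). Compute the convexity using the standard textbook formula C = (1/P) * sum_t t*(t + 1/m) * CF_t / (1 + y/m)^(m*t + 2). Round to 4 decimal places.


Answer: Convexity = 9.2209

Derivation:
Coupon per period c = face * coupon_rate / m = 2.500000
Periods per year m = 2; per-period yield y/m = 0.024500
Number of cashflows N = 6
Cashflows (t years, CF_t, discount factor 1/(1+y/m)^(m*t), PV):
  t = 0.5000: CF_t = 2.500000, DF = 0.976086, PV = 2.440215
  t = 1.0000: CF_t = 2.500000, DF = 0.952744, PV = 2.381859
  t = 1.5000: CF_t = 2.500000, DF = 0.929960, PV = 2.324899
  t = 2.0000: CF_t = 2.500000, DF = 0.907721, PV = 2.269301
  t = 2.5000: CF_t = 2.500000, DF = 0.886013, PV = 2.215033
  t = 3.0000: CF_t = 102.500000, DF = 0.864825, PV = 88.644560
Price P = sum_t PV_t = 100.275867
Convexity numerator sum_t t*(t + 1/m) * CF_t / (1+y/m)^(m*t + 2):
  t = 0.5000: term = 1.162450
  t = 1.0000: term = 3.403952
  t = 1.5000: term = 6.645099
  t = 2.0000: term = 10.810312
  t = 2.5000: term = 15.827690
  t = 3.0000: term = 886.783212
Convexity = (1/P) * sum = 924.632714 / 100.275867 = 9.220890


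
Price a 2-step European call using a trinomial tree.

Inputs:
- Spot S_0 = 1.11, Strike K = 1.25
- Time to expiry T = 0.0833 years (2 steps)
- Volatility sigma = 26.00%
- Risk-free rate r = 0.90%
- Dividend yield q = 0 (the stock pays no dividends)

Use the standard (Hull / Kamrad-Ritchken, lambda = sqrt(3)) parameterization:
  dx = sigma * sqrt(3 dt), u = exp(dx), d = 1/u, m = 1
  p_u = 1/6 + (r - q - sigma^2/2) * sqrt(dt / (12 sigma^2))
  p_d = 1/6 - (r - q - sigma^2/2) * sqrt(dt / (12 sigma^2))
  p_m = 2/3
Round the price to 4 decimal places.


Answer: Price = V(0,0) = 0.0022

Derivation:
dt = T/N = 0.041650; dx = sigma*sqrt(3*dt) = 0.091905
u = exp(dx) = 1.096261; d = 1/u = 0.912191
p_u = 0.161047, p_m = 0.666667, p_d = 0.172286
Discount per step: exp(-r*dt) = 0.999625
Stock lattice S(k, j) with j the centered position index:
  k=0: S(0,+0) = 1.1100
  k=1: S(1,-1) = 1.0125; S(1,+0) = 1.1100; S(1,+1) = 1.2168
  k=2: S(2,-2) = 0.9236; S(2,-1) = 1.0125; S(2,+0) = 1.1100; S(2,+1) = 1.2168; S(2,+2) = 1.3340
Terminal payoffs V(N, j) = max(S_T - K, 0):
  V(2,-2) = 0.000000; V(2,-1) = 0.000000; V(2,+0) = 0.000000; V(2,+1) = 0.000000; V(2,+2) = 0.083985
Backward induction: V(k, j) = exp(-r*dt) * [p_u * V(k+1, j+1) + p_m * V(k+1, j) + p_d * V(k+1, j-1)]
  V(1,-1) = exp(-r*dt) * [p_u*0.000000 + p_m*0.000000 + p_d*0.000000] = 0.000000
  V(1,+0) = exp(-r*dt) * [p_u*0.000000 + p_m*0.000000 + p_d*0.000000] = 0.000000
  V(1,+1) = exp(-r*dt) * [p_u*0.083985 + p_m*0.000000 + p_d*0.000000] = 0.013521
  V(0,+0) = exp(-r*dt) * [p_u*0.013521 + p_m*0.000000 + p_d*0.000000] = 0.002177


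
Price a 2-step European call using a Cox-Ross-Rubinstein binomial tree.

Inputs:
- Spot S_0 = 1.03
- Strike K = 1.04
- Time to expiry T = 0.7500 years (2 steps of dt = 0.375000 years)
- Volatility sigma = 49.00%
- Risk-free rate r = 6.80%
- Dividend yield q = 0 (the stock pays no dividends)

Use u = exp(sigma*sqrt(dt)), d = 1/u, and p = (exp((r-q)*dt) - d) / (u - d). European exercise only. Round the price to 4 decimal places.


dt = T/N = 0.375000
u = exp(sigma*sqrt(dt)) = 1.349943; d = 1/u = 0.740772
p = (exp((r-q)*dt) - d) / (u - d) = 0.467941
Discount per step: exp(-r*dt) = 0.974822
Stock lattice S(k, i) with i counting down-moves:
  k=0: S(0,0) = 1.0300
  k=1: S(1,0) = 1.3904; S(1,1) = 0.7630
  k=2: S(2,0) = 1.8770; S(2,1) = 1.0300; S(2,2) = 0.5652
Terminal payoffs V(N, i) = max(S_T - K, 0):
  V(2,0) = 0.837017; V(2,1) = 0.000000; V(2,2) = 0.000000
Backward induction: V(k, i) = exp(-r*dt) * [p * V(k+1, i) + (1-p) * V(k+1, i+1)].
  V(1,0) = exp(-r*dt) * [p*0.837017 + (1-p)*0.000000] = 0.381813
  V(1,1) = exp(-r*dt) * [p*0.000000 + (1-p)*0.000000] = 0.000000
  V(0,0) = exp(-r*dt) * [p*0.381813 + (1-p)*0.000000] = 0.174167

Answer: Price = V(0,0) = 0.1742


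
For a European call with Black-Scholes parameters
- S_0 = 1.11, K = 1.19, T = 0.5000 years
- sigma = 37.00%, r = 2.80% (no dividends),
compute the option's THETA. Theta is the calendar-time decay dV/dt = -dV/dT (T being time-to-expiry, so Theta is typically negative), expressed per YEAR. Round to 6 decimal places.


d1 = -0.0816738596; d2 = -0.3433033687
phi(d1) = 0.3976139009; exp(-qT) = 1.0000000000; exp(-rT) = 0.9860975443
Theta = -S*exp(-qT)*phi(d1)*sigma/(2*sqrt(T)) - r*K*exp(-rT)*N(d2) + q*S*exp(-qT)*N(d1)
N(d1) = 0.4674530329; N(d2) = 0.3656851234; sqrt(T) = 0.7071067812
Term 1 = -1.1100 * 1.0000000000 * 0.3976139009 * 0.3700 / (2 * 0.7071067812) = -0.1154705579
Term 2 = -0.0280 * 1.1900 * 0.9860975443 * 0.3656851234 = -0.0120152321
Term 3 = 0 (no dividend yield, q = 0)
Theta = -0.1154705579 + (-0.0120152321) + (0.0000000000) = -0.127486

Answer: Theta = -0.127486


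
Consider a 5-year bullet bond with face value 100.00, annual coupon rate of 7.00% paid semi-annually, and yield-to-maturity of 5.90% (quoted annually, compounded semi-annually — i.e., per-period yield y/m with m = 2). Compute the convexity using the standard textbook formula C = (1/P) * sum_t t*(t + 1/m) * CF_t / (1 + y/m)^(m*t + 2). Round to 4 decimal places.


Coupon per period c = face * coupon_rate / m = 3.500000
Periods per year m = 2; per-period yield y/m = 0.029500
Number of cashflows N = 10
Cashflows (t years, CF_t, discount factor 1/(1+y/m)^(m*t), PV):
  t = 0.5000: CF_t = 3.500000, DF = 0.971345, PV = 3.399709
  t = 1.0000: CF_t = 3.500000, DF = 0.943512, PV = 3.302291
  t = 1.5000: CF_t = 3.500000, DF = 0.916476, PV = 3.207665
  t = 2.0000: CF_t = 3.500000, DF = 0.890214, PV = 3.115750
  t = 2.5000: CF_t = 3.500000, DF = 0.864706, PV = 3.026469
  t = 3.0000: CF_t = 3.500000, DF = 0.839928, PV = 2.939747
  t = 3.5000: CF_t = 3.500000, DF = 0.815860, PV = 2.855509
  t = 4.0000: CF_t = 3.500000, DF = 0.792482, PV = 2.773686
  t = 4.5000: CF_t = 3.500000, DF = 0.769773, PV = 2.694207
  t = 5.0000: CF_t = 103.500000, DF = 0.747716, PV = 77.388573
Price P = sum_t PV_t = 104.703606
Convexity numerator sum_t t*(t + 1/m) * CF_t / (1+y/m)^(m*t + 2):
  t = 0.5000: term = 1.603832
  t = 1.0000: term = 4.673625
  t = 1.5000: term = 9.079408
  t = 2.0000: term = 14.698734
  t = 2.5000: term = 21.416320
  t = 3.0000: term = 29.123699
  t = 3.5000: term = 37.718892
  t = 4.0000: term = 47.106088
  t = 4.5000: term = 57.195347
  t = 5.0000: term = 2007.968207
Convexity = (1/P) * sum = 2230.584154 / 104.703606 = 21.303795

Answer: Convexity = 21.3038


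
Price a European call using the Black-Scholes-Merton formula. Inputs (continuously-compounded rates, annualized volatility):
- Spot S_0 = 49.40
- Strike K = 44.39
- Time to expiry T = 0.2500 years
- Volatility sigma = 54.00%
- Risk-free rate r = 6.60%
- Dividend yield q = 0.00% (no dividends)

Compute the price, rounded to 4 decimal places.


d1 = (ln(S/K) + (r - q + 0.5*sigma^2) * T) / (sigma * sqrt(T)) = 0.59217113
d2 = d1 - sigma * sqrt(T) = 0.32217113
exp(-rT) = 0.98363538; exp(-qT) = 1.00000000
C = S_0 * exp(-qT) * N(d1) - K * exp(-rT) * N(d2)
N(d1) = 0.72313200; N(d2) = 0.62633847
C = 49.4000 * 1.00000000 * 0.72313200 - 44.3900 * 0.98363538 * 0.62633847 = 8.3745

Answer: Price = 8.3745


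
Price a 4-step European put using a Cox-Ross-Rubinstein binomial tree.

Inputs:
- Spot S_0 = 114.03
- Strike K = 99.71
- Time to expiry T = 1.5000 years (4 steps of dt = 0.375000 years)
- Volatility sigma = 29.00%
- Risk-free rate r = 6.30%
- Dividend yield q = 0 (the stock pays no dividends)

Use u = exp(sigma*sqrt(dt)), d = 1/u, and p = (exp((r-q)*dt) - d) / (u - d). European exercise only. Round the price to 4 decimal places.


dt = T/N = 0.375000
u = exp(sigma*sqrt(dt)) = 1.194333; d = 1/u = 0.837287
p = (exp((r-q)*dt) - d) / (u - d) = 0.522675
Discount per step: exp(-r*dt) = 0.976652
Stock lattice S(k, i) with i counting down-moves:
  k=0: S(0,0) = 114.0300
  k=1: S(1,0) = 136.1898; S(1,1) = 95.4759
  k=2: S(2,0) = 162.6560; S(2,1) = 114.0300; S(2,2) = 79.9407
  k=3: S(3,0) = 194.2655; S(3,1) = 136.1898; S(3,2) = 95.4759; S(3,3) = 66.9334
  k=4: S(4,0) = 232.0177; S(4,1) = 162.6560; S(4,2) = 114.0300; S(4,3) = 79.9407; S(4,4) = 56.0425
Terminal payoffs V(N, i) = max(K - S_T, 0):
  V(4,0) = 0.000000; V(4,1) = 0.000000; V(4,2) = 0.000000; V(4,3) = 19.769264; V(4,4) = 43.667544
Backward induction: V(k, i) = exp(-r*dt) * [p * V(k+1, i) + (1-p) * V(k+1, i+1)].
  V(3,0) = exp(-r*dt) * [p*0.000000 + (1-p)*0.000000] = 0.000000
  V(3,1) = exp(-r*dt) * [p*0.000000 + (1-p)*0.000000] = 0.000000
  V(3,2) = exp(-r*dt) * [p*0.000000 + (1-p)*19.769264] = 9.216041
  V(3,3) = exp(-r*dt) * [p*19.769264 + (1-p)*43.667544] = 30.448596
  V(2,0) = exp(-r*dt) * [p*0.000000 + (1-p)*0.000000] = 0.000000
  V(2,1) = exp(-r*dt) * [p*0.000000 + (1-p)*9.216041] = 4.296337
  V(2,2) = exp(-r*dt) * [p*9.216041 + (1-p)*30.448596] = 18.899062
  V(1,0) = exp(-r*dt) * [p*0.000000 + (1-p)*4.296337] = 2.002867
  V(1,1) = exp(-r*dt) * [p*4.296337 + (1-p)*18.899062] = 11.003528
  V(0,0) = exp(-r*dt) * [p*2.002867 + (1-p)*11.003528] = 6.152035

Answer: Price = V(0,0) = 6.1520


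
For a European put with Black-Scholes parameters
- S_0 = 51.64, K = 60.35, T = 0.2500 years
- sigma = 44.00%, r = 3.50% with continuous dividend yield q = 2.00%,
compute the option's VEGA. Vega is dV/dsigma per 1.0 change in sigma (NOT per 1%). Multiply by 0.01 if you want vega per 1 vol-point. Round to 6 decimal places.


d1 = -0.5814290071; d2 = -0.8014290071
phi(d1) = 0.3369002527; exp(-qT) = 0.9950124792; exp(-rT) = 0.9912881698
Vega = S * exp(-qT) * phi(d1) * sqrt(T) = 51.6400 * 0.9950124792 * 0.3369002527 * 0.5000000000 = 8.655379

Answer: Vega = 8.655379


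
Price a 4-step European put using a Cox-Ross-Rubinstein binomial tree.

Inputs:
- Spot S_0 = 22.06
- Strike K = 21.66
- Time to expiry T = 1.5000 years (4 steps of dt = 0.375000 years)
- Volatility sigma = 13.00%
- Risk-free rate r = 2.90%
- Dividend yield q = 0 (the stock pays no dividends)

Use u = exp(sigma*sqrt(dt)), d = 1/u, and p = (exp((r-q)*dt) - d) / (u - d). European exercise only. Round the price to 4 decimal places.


Answer: Price = V(0,0) = 0.7729

Derivation:
dt = T/N = 0.375000
u = exp(sigma*sqrt(dt)) = 1.082863; d = 1/u = 0.923478
p = (exp((r-q)*dt) - d) / (u - d) = 0.548712
Discount per step: exp(-r*dt) = 0.989184
Stock lattice S(k, i) with i counting down-moves:
  k=0: S(0,0) = 22.0600
  k=1: S(1,0) = 23.8880; S(1,1) = 20.3719
  k=2: S(2,0) = 25.8674; S(2,1) = 22.0600; S(2,2) = 18.8130
  k=3: S(3,0) = 28.0108; S(3,1) = 23.8880; S(3,2) = 20.3719; S(3,3) = 17.3734
  k=4: S(4,0) = 30.3319; S(4,1) = 25.8674; S(4,2) = 22.0600; S(4,3) = 18.8130; S(4,4) = 16.0440
Terminal payoffs V(N, i) = max(K - S_T, 0):
  V(4,0) = 0.000000; V(4,1) = 0.000000; V(4,2) = 0.000000; V(4,3) = 2.846980; V(4,4) = 5.616042
Backward induction: V(k, i) = exp(-r*dt) * [p * V(k+1, i) + (1-p) * V(k+1, i+1)].
  V(3,0) = exp(-r*dt) * [p*0.000000 + (1-p)*0.000000] = 0.000000
  V(3,1) = exp(-r*dt) * [p*0.000000 + (1-p)*0.000000] = 0.000000
  V(3,2) = exp(-r*dt) * [p*0.000000 + (1-p)*2.846980] = 1.270912
  V(3,3) = exp(-r*dt) * [p*2.846980 + (1-p)*5.616042] = 4.052316
  V(2,0) = exp(-r*dt) * [p*0.000000 + (1-p)*0.000000] = 0.000000
  V(2,1) = exp(-r*dt) * [p*0.000000 + (1-p)*1.270912] = 0.567344
  V(2,2) = exp(-r*dt) * [p*1.270912 + (1-p)*4.052316] = 2.498804
  V(1,0) = exp(-r*dt) * [p*0.000000 + (1-p)*0.567344] = 0.253266
  V(1,1) = exp(-r*dt) * [p*0.567344 + (1-p)*2.498804] = 1.423425
  V(0,0) = exp(-r*dt) * [p*0.253266 + (1-p)*1.423425] = 0.772894


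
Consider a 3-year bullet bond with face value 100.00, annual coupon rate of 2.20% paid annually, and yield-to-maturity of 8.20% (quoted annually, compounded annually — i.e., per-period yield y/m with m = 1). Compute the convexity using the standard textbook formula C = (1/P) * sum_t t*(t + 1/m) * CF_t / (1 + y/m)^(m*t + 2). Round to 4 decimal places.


Answer: Convexity = 9.9309

Derivation:
Coupon per period c = face * coupon_rate / m = 2.200000
Periods per year m = 1; per-period yield y/m = 0.082000
Number of cashflows N = 3
Cashflows (t years, CF_t, discount factor 1/(1+y/m)^(m*t), PV):
  t = 1.0000: CF_t = 2.200000, DF = 0.924214, PV = 2.033272
  t = 2.0000: CF_t = 2.200000, DF = 0.854172, PV = 1.879179
  t = 3.0000: CF_t = 102.200000, DF = 0.789438, PV = 80.680599
Price P = sum_t PV_t = 84.593050
Convexity numerator sum_t t*(t + 1/m) * CF_t / (1+y/m)^(m*t + 2):
  t = 1.0000: term = 3.473529
  t = 2.0000: term = 9.630856
  t = 3.0000: term = 826.981583
Convexity = (1/P) * sum = 840.085968 / 84.593050 = 9.930910


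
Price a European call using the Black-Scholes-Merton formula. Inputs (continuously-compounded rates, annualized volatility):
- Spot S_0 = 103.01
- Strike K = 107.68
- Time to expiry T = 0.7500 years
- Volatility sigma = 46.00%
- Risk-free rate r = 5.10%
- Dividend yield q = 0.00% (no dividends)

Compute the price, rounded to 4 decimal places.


d1 = (ln(S/K) + (r - q + 0.5*sigma^2) * T) / (sigma * sqrt(T)) = 0.18390415
d2 = d1 - sigma * sqrt(T) = -0.21446754
exp(-rT) = 0.96247229; exp(-qT) = 1.00000000
C = S_0 * exp(-qT) * N(d1) - K * exp(-rT) * N(d2)
N(d1) = 0.57295567; N(d2) = 0.41509124
C = 103.0100 * 1.00000000 * 0.57295567 - 107.6800 * 0.96247229 * 0.41509124 = 16.0005

Answer: Price = 16.0005


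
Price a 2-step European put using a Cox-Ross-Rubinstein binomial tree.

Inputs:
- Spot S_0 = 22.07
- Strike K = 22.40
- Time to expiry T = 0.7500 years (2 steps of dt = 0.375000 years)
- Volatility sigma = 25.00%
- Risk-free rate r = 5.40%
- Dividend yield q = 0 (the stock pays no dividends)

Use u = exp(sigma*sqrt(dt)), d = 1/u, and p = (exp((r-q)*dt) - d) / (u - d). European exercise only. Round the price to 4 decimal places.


Answer: Price = V(0,0) = 1.4719

Derivation:
dt = T/N = 0.375000
u = exp(sigma*sqrt(dt)) = 1.165433; d = 1/u = 0.858050
p = (exp((r-q)*dt) - d) / (u - d) = 0.528351
Discount per step: exp(-r*dt) = 0.979954
Stock lattice S(k, i) with i counting down-moves:
  k=0: S(0,0) = 22.0700
  k=1: S(1,0) = 25.7211; S(1,1) = 18.9372
  k=2: S(2,0) = 29.9763; S(2,1) = 22.0700; S(2,2) = 16.2490
Terminal payoffs V(N, i) = max(K - S_T, 0):
  V(2,0) = 0.000000; V(2,1) = 0.330000; V(2,2) = 6.150973
Backward induction: V(k, i) = exp(-r*dt) * [p * V(k+1, i) + (1-p) * V(k+1, i+1)].
  V(1,0) = exp(-r*dt) * [p*0.000000 + (1-p)*0.330000] = 0.152524
  V(1,1) = exp(-r*dt) * [p*0.330000 + (1-p)*6.150973] = 3.013802
  V(0,0) = exp(-r*dt) * [p*0.152524 + (1-p)*3.013802] = 1.471931


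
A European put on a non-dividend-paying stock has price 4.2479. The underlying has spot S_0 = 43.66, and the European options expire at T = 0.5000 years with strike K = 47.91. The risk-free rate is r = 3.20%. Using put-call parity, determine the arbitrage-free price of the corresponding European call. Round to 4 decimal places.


Put-call parity: C - P = S_0 * exp(-qT) - K * exp(-rT).
S_0 * exp(-qT) = 43.6600 * 1.00000000 = 43.66000000
K * exp(-rT) = 47.9100 * 0.98412732 = 47.14953990
C = P + S*exp(-qT) - K*exp(-rT)
C = 4.2479 + 43.66000000 - 47.14953990 = 0.7584

Answer: Call price = 0.7584


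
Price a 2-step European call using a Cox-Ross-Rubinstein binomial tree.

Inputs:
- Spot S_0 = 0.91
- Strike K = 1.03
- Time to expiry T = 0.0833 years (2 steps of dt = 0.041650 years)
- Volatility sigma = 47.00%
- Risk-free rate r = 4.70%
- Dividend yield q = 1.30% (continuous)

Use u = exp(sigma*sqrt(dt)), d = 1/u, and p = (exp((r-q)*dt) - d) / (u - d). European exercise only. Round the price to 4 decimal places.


Answer: Price = V(0,0) = 0.0169

Derivation:
dt = T/N = 0.041650
u = exp(sigma*sqrt(dt)) = 1.100670; d = 1/u = 0.908537
p = (exp((r-q)*dt) - d) / (u - d) = 0.483414
Discount per step: exp(-r*dt) = 0.998044
Stock lattice S(k, i) with i counting down-moves:
  k=0: S(0,0) = 0.9100
  k=1: S(1,0) = 1.0016; S(1,1) = 0.8268
  k=2: S(2,0) = 1.1024; S(2,1) = 0.9100; S(2,2) = 0.7512
Terminal payoffs V(N, i) = max(S_T - K, 0):
  V(2,0) = 0.072442; V(2,1) = 0.000000; V(2,2) = 0.000000
Backward induction: V(k, i) = exp(-r*dt) * [p * V(k+1, i) + (1-p) * V(k+1, i+1)].
  V(1,0) = exp(-r*dt) * [p*0.072442 + (1-p)*0.000000] = 0.034951
  V(1,1) = exp(-r*dt) * [p*0.000000 + (1-p)*0.000000] = 0.000000
  V(0,0) = exp(-r*dt) * [p*0.034951 + (1-p)*0.000000] = 0.016863


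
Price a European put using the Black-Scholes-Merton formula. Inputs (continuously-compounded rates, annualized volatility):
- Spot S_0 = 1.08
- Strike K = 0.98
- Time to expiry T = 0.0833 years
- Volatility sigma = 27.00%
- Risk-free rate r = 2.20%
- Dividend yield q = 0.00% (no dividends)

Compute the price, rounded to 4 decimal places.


d1 = (ln(S/K) + (r - q + 0.5*sigma^2) * T) / (sigma * sqrt(T)) = 1.30934119
d2 = d1 - sigma * sqrt(T) = 1.23141450
exp(-rT) = 0.99816908; exp(-qT) = 1.00000000
P = K * exp(-rT) * N(-d2) - S_0 * exp(-qT) * N(-d1)
N(-d1) = 0.09520940; N(-d2) = 0.10908394
P = 0.9800 * 0.99816908 * 0.10908394 - 1.0800 * 1.00000000 * 0.09520940 = 0.0039

Answer: Price = 0.0039


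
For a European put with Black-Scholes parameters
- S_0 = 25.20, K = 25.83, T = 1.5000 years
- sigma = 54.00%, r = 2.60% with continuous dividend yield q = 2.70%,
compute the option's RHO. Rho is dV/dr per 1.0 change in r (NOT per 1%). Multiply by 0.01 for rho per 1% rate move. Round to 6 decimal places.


d1 = 0.2910770808; d2 = -0.3702851498
phi(d1) = 0.3823948878; exp(-qT) = 0.9603091645; exp(-rT) = 0.9617507091
N(-d2) = 0.6444149813
Rho = -K*T*exp(-rT)*N(-d2) = -25.8300 * 1.5000 * 0.9617507091 * 0.6444149813 = -24.012856

Answer: Rho = -24.012856


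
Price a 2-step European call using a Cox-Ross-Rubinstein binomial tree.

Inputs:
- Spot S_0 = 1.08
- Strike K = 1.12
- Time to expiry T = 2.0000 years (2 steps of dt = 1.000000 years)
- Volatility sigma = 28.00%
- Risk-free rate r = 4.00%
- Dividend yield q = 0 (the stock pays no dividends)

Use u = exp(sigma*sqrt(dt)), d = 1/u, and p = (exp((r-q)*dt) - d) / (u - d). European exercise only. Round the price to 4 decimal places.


Answer: Price = V(0,0) = 0.1796

Derivation:
dt = T/N = 1.000000
u = exp(sigma*sqrt(dt)) = 1.323130; d = 1/u = 0.755784
p = (exp((r-q)*dt) - d) / (u - d) = 0.502387
Discount per step: exp(-r*dt) = 0.960789
Stock lattice S(k, i) with i counting down-moves:
  k=0: S(0,0) = 1.0800
  k=1: S(1,0) = 1.4290; S(1,1) = 0.8162
  k=2: S(2,0) = 1.8907; S(2,1) = 1.0800; S(2,2) = 0.6169
Terminal payoffs V(N, i) = max(S_T - K, 0):
  V(2,0) = 0.770726; V(2,1) = 0.000000; V(2,2) = 0.000000
Backward induction: V(k, i) = exp(-r*dt) * [p * V(k+1, i) + (1-p) * V(k+1, i+1)].
  V(1,0) = exp(-r*dt) * [p*0.770726 + (1-p)*0.000000] = 0.372020
  V(1,1) = exp(-r*dt) * [p*0.000000 + (1-p)*0.000000] = 0.000000
  V(0,0) = exp(-r*dt) * [p*0.372020 + (1-p)*0.000000] = 0.179570
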